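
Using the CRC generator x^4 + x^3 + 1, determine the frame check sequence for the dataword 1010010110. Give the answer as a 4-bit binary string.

0001

Append 4 zeros: 10100101100000. Divide by 11001 (XOR where the leading bit is 1):
  pos 0: 10100 XOR 11001 = 01101
  pos 1: 11011 XOR 11001 = 00010
  pos 4: 10011 XOR 11001 = 01010
  pos 5: 10100 XOR 11001 = 01101
  pos 6: 11010 XOR 11001 = 00011
  pos 9: 11000 XOR 11001 = 00001
Remainder (last 4 bits) = 0001. This is the CRC / FCS.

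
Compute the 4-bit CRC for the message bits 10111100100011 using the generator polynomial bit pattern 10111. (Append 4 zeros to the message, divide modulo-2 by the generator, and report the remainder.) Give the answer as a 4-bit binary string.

Append 4 zeros: 101111001000110000. Divide by 10111 (XOR where the leading bit is 1):
  pos 0: 10111 XOR 10111 = 00000
  pos 5: 10010 XOR 10111 = 00101
  pos 7: 10100 XOR 10111 = 00011
  pos 10: 11110 XOR 10111 = 01001
  pos 11: 10010 XOR 10111 = 00101
  pos 13: 10100 XOR 10111 = 00011
Remainder (last 4 bits) = 0011. This is the CRC / FCS.

0011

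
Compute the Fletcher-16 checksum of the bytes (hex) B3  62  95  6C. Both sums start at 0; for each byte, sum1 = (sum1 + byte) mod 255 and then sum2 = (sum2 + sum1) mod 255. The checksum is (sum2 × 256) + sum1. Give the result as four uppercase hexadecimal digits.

8D18

Running sums (mod 255):
  after byte 0 (B3): sum1=179, sum2=179
  after byte 1 (62): sum1=22, sum2=201
  after byte 2 (95): sum1=171, sum2=117
  after byte 3 (6C): sum1=24, sum2=141
Checksum = sum2·256 + sum1 = 141·256 + 24 = 36120 = 0x8D18.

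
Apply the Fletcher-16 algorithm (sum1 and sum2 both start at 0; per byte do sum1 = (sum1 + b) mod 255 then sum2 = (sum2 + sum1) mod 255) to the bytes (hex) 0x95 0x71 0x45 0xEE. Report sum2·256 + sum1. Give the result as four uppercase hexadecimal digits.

Running sums (mod 255):
  after byte 0 (0x95): sum1=149, sum2=149
  after byte 1 (0x71): sum1=7, sum2=156
  after byte 2 (0x45): sum1=76, sum2=232
  after byte 3 (0xEE): sum1=59, sum2=36
Checksum = sum2·256 + sum1 = 36·256 + 59 = 9275 = 0x243B.

243B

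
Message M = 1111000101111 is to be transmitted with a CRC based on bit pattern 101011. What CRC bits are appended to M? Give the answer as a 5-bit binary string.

Append 5 zeros: 111100010111100000. Divide by 101011 (XOR where the leading bit is 1):
  pos 0: 111100 XOR 101011 = 010111
  pos 1: 101110 XOR 101011 = 000101
  pos 4: 101101 XOR 101011 = 000110
  pos 7: 110111 XOR 101011 = 011100
  pos 8: 111000 XOR 101011 = 010011
  pos 9: 100110 XOR 101011 = 001101
  pos 11: 110100 XOR 101011 = 011111
  pos 12: 111110 XOR 101011 = 010101
Remainder (last 5 bits) = 10101. This is the CRC / FCS.

10101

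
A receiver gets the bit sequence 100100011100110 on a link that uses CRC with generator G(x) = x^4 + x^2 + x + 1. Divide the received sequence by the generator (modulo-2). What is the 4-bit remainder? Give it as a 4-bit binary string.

Modulo-2 division of 100100011100110 by 10111:
  pos 0: 10010 XOR 10111 = 00101
  pos 2: 10100 XOR 10111 = 00011
  pos 5: 11111 XOR 10111 = 01000
  pos 6: 10000 XOR 10111 = 00111
  pos 8: 11101 XOR 10111 = 01010
  pos 9: 10101 XOR 10111 = 00010
Remainder = 0100 (nonzero — an error is detected).

0100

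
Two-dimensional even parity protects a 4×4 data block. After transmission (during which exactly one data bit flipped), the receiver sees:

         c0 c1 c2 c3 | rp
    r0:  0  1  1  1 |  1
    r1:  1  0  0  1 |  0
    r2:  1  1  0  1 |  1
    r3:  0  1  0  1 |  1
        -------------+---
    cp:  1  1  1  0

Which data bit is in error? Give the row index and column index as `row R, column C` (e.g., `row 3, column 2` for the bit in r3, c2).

row 3, column 0

Recompute each row's even parity and compare to rp:
  r0: data parity 1, sent rp 1 → ok
  r1: data parity 0, sent rp 0 → ok
  r2: data parity 1, sent rp 1 → ok
  r3: data parity 0, sent rp 1 → mismatch
Recompute each column's even parity and compare to cp:
  c0: data parity 0, sent cp 1 → mismatch
  c1: data parity 1, sent cp 1 → ok
  c2: data parity 1, sent cp 1 → ok
  c3: data parity 0, sent cp 0 → ok
Exactly one row (r3) and one column (c0) fail → the flipped bit is at their intersection.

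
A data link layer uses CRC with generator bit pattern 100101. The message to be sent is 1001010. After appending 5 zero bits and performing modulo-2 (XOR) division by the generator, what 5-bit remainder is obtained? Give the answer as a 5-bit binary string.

00000

Append 5 zeros: 100101000000. Divide by 100101 (XOR where the leading bit is 1):
  pos 0: 100101 XOR 100101 = 000000
Remainder (last 5 bits) = 00000. This is the CRC / FCS.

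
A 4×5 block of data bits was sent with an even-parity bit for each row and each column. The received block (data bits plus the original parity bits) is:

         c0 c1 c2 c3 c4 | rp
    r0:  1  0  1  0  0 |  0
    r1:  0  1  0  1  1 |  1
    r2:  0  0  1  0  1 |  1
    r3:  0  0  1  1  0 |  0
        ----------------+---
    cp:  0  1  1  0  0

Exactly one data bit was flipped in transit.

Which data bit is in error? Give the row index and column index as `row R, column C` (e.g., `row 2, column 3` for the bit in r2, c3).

Recompute each row's even parity and compare to rp:
  r0: data parity 0, sent rp 0 → ok
  r1: data parity 1, sent rp 1 → ok
  r2: data parity 0, sent rp 1 → mismatch
  r3: data parity 0, sent rp 0 → ok
Recompute each column's even parity and compare to cp:
  c0: data parity 1, sent cp 0 → mismatch
  c1: data parity 1, sent cp 1 → ok
  c2: data parity 1, sent cp 1 → ok
  c3: data parity 0, sent cp 0 → ok
  c4: data parity 0, sent cp 0 → ok
Exactly one row (r2) and one column (c0) fail → the flipped bit is at their intersection.

row 2, column 0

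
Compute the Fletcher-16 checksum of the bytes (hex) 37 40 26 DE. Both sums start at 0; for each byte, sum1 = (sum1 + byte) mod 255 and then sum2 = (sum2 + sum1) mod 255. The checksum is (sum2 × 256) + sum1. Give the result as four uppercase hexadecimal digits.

C87C

Running sums (mod 255):
  after byte 0 (37): sum1=55, sum2=55
  after byte 1 (40): sum1=119, sum2=174
  after byte 2 (26): sum1=157, sum2=76
  after byte 3 (DE): sum1=124, sum2=200
Checksum = sum2·256 + sum1 = 200·256 + 124 = 51324 = 0xC87C.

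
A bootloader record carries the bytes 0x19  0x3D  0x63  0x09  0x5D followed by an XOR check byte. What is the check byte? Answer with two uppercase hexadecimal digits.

13

XOR the bytes together:
  start with 0x19
  0x19 ⊕ 0x3D = 0x24
  0x24 ⊕ 0x63 = 0x47
  0x47 ⊕ 0x09 = 0x4E
  0x4E ⊕ 0x5D = 0x13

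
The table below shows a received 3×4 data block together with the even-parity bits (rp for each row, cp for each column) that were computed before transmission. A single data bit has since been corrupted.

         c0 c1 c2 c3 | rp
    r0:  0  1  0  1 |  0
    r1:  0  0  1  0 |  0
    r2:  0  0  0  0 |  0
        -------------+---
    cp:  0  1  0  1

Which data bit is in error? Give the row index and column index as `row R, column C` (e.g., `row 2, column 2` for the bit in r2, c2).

row 1, column 2

Recompute each row's even parity and compare to rp:
  r0: data parity 0, sent rp 0 → ok
  r1: data parity 1, sent rp 0 → mismatch
  r2: data parity 0, sent rp 0 → ok
Recompute each column's even parity and compare to cp:
  c0: data parity 0, sent cp 0 → ok
  c1: data parity 1, sent cp 1 → ok
  c2: data parity 1, sent cp 0 → mismatch
  c3: data parity 1, sent cp 1 → ok
Exactly one row (r1) and one column (c2) fail → the flipped bit is at their intersection.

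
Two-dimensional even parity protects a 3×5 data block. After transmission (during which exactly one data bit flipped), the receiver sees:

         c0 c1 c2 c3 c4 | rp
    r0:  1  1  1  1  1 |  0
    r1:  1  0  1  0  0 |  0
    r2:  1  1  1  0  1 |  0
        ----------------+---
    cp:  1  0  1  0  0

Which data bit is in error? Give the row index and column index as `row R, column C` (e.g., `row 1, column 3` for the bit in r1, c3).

Recompute each row's even parity and compare to rp:
  r0: data parity 1, sent rp 0 → mismatch
  r1: data parity 0, sent rp 0 → ok
  r2: data parity 0, sent rp 0 → ok
Recompute each column's even parity and compare to cp:
  c0: data parity 1, sent cp 1 → ok
  c1: data parity 0, sent cp 0 → ok
  c2: data parity 1, sent cp 1 → ok
  c3: data parity 1, sent cp 0 → mismatch
  c4: data parity 0, sent cp 0 → ok
Exactly one row (r0) and one column (c3) fail → the flipped bit is at their intersection.

row 0, column 3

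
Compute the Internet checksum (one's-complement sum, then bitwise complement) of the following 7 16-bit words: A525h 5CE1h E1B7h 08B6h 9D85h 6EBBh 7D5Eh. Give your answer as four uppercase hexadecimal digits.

89EB

One's-complement addition (fold any carry out of bit 15 back into bit 0):
  0xA525 + 0x5CE1 = 0x10206 → wrap carry → 0x0207
  0x0207 + 0xE1B7 = 0x0E3BE
  0xE3BE + 0x08B6 = 0x0EC74
  0xEC74 + 0x9D85 = 0x189F9 → wrap carry → 0x89FA
  0x89FA + 0x6EBB = 0x0F8B5
  0xF8B5 + 0x7D5E = 0x17613 → wrap carry → 0x7614
One's-complement sum = 0x7614.
Checksum = ~0x7614 & 0xFFFF = 0x89EB.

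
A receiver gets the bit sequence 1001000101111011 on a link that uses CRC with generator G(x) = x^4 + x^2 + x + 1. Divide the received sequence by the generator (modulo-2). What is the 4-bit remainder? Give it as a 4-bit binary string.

0111

Modulo-2 division of 1001000101111011 by 10111:
  pos 0: 10010 XOR 10111 = 00101
  pos 2: 10100 XOR 10111 = 00011
  pos 5: 11101 XOR 10111 = 01010
  pos 6: 10101 XOR 10111 = 00010
  pos 9: 10110 XOR 10111 = 00001
Remainder = 0111 (nonzero — an error is detected).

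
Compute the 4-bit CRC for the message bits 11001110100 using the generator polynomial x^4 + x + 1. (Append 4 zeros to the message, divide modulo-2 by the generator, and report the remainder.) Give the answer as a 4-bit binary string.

Append 4 zeros: 110011101000000. Divide by 10011 (XOR where the leading bit is 1):
  pos 0: 11001 XOR 10011 = 01010
  pos 1: 10101 XOR 10011 = 00110
  pos 3: 11010 XOR 10011 = 01001
  pos 4: 10011 XOR 10011 = 00000
Remainder (last 4 bits) = 0000. This is the CRC / FCS.

0000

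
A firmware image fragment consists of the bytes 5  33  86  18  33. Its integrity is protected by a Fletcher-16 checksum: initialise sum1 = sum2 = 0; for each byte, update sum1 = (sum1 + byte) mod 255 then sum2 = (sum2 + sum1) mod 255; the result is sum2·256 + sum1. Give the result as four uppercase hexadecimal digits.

E5AF

Running sums (mod 255):
  after byte 0 (5): sum1=5, sum2=5
  after byte 1 (33): sum1=38, sum2=43
  after byte 2 (86): sum1=124, sum2=167
  after byte 3 (18): sum1=142, sum2=54
  after byte 4 (33): sum1=175, sum2=229
Checksum = sum2·256 + sum1 = 229·256 + 175 = 58799 = 0xE5AF.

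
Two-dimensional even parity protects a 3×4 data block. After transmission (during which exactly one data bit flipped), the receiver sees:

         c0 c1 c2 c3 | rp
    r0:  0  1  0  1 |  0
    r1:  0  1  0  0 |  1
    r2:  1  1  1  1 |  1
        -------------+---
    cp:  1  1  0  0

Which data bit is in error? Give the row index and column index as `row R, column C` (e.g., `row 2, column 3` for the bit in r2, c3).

row 2, column 2

Recompute each row's even parity and compare to rp:
  r0: data parity 0, sent rp 0 → ok
  r1: data parity 1, sent rp 1 → ok
  r2: data parity 0, sent rp 1 → mismatch
Recompute each column's even parity and compare to cp:
  c0: data parity 1, sent cp 1 → ok
  c1: data parity 1, sent cp 1 → ok
  c2: data parity 1, sent cp 0 → mismatch
  c3: data parity 0, sent cp 0 → ok
Exactly one row (r2) and one column (c2) fail → the flipped bit is at their intersection.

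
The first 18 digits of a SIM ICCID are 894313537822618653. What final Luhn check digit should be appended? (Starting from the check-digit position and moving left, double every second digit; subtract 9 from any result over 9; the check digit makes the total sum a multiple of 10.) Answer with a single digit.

5

Partial digits right→left: 3 5 6 8 1 6 2 2 8 7 3 5 3 1 3 4 9 8
Double every second digit counting from the check-digit position (so the 1st, 3rd, 5th, ... of the partial from the right).
  doubled (with −9 where >9): 6 3 2 4 7 6 6 6 9 → sum 49
  kept as-is: 5 8 6 2 7 5 1 4 8 → sum 46
Total = 49 + 46 = 95.
Check digit = (10 − (95 mod 10)) mod 10 = 5.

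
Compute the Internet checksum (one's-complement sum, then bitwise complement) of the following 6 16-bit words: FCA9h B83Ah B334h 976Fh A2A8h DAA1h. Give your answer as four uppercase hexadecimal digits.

832C

One's-complement addition (fold any carry out of bit 15 back into bit 0):
  0xFCA9 + 0xB83A = 0x1B4E3 → wrap carry → 0xB4E4
  0xB4E4 + 0xB334 = 0x16818 → wrap carry → 0x6819
  0x6819 + 0x976F = 0x0FF88
  0xFF88 + 0xA2A8 = 0x1A230 → wrap carry → 0xA231
  0xA231 + 0xDAA1 = 0x17CD2 → wrap carry → 0x7CD3
One's-complement sum = 0x7CD3.
Checksum = ~0x7CD3 & 0xFFFF = 0x832C.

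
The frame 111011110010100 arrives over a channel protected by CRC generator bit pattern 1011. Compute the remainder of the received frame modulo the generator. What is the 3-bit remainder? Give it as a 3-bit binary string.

101

Modulo-2 division of 111011110010100 by 1011:
  pos 0: 1110 XOR 1011 = 0101
  pos 1: 1011 XOR 1011 = 0000
  pos 5: 1110 XOR 1011 = 0101
  pos 6: 1010 XOR 1011 = 0001
  pos 9: 1101 XOR 1011 = 0110
  pos 10: 1100 XOR 1011 = 0111
  pos 11: 1110 XOR 1011 = 0101
Remainder = 101 (nonzero — an error is detected).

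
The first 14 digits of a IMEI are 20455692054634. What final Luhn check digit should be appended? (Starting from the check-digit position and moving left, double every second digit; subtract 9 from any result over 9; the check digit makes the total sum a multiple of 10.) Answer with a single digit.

3

Partial digits right→left: 4 3 6 4 5 0 2 9 6 5 5 4 0 2
Double every second digit counting from the check-digit position (so the 1st, 3rd, 5th, ... of the partial from the right).
  doubled (with −9 where >9): 8 3 1 4 3 1 0 → sum 20
  kept as-is: 3 4 0 9 5 4 2 → sum 27
Total = 20 + 27 = 47.
Check digit = (10 − (47 mod 10)) mod 10 = 3.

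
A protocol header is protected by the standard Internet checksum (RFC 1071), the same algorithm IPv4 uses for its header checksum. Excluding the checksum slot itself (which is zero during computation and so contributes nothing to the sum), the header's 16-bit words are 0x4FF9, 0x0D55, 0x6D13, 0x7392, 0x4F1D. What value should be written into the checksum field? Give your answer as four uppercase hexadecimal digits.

One's-complement addition (fold any carry out of bit 15 back into bit 0):
  0x4FF9 + 0x0D55 = 0x05D4E
  0x5D4E + 0x6D13 = 0x0CA61
  0xCA61 + 0x7392 = 0x13DF3 → wrap carry → 0x3DF4
  0x3DF4 + 0x4F1D = 0x08D11
One's-complement sum = 0x8D11.
Checksum = ~0x8D11 & 0xFFFF = 0x72EE.

72EE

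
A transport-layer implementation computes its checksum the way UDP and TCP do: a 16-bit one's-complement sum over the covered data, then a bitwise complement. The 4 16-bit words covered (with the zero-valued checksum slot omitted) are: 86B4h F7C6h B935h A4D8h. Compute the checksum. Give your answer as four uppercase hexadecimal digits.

One's-complement addition (fold any carry out of bit 15 back into bit 0):
  0x86B4 + 0xF7C6 = 0x17E7A → wrap carry → 0x7E7B
  0x7E7B + 0xB935 = 0x137B0 → wrap carry → 0x37B1
  0x37B1 + 0xA4D8 = 0x0DC89
One's-complement sum = 0xDC89.
Checksum = ~0xDC89 & 0xFFFF = 0x2376.

2376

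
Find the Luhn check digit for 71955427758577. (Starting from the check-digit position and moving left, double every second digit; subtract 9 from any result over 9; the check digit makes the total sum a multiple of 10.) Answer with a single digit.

2

Partial digits right→left: 7 7 5 8 5 7 7 2 4 5 5 9 1 7
Double every second digit counting from the check-digit position (so the 1st, 3rd, 5th, ... of the partial from the right).
  doubled (with −9 where >9): 5 1 1 5 8 1 2 → sum 23
  kept as-is: 7 8 7 2 5 9 7 → sum 45
Total = 23 + 45 = 68.
Check digit = (10 − (68 mod 10)) mod 10 = 2.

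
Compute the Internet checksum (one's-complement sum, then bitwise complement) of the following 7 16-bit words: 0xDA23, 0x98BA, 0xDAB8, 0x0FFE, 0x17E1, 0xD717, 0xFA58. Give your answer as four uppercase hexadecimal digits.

B918

One's-complement addition (fold any carry out of bit 15 back into bit 0):
  0xDA23 + 0x98BA = 0x172DD → wrap carry → 0x72DE
  0x72DE + 0xDAB8 = 0x14D96 → wrap carry → 0x4D97
  0x4D97 + 0x0FFE = 0x05D95
  0x5D95 + 0x17E1 = 0x07576
  0x7576 + 0xD717 = 0x14C8D → wrap carry → 0x4C8E
  0x4C8E + 0xFA58 = 0x146E6 → wrap carry → 0x46E7
One's-complement sum = 0x46E7.
Checksum = ~0x46E7 & 0xFFFF = 0xB918.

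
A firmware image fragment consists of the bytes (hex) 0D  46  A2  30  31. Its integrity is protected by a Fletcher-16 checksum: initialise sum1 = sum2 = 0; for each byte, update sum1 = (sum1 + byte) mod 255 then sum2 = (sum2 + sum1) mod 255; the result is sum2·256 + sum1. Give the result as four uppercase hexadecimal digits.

D357

Running sums (mod 255):
  after byte 0 (0D): sum1=13, sum2=13
  after byte 1 (46): sum1=83, sum2=96
  after byte 2 (A2): sum1=245, sum2=86
  after byte 3 (30): sum1=38, sum2=124
  after byte 4 (31): sum1=87, sum2=211
Checksum = sum2·256 + sum1 = 211·256 + 87 = 54103 = 0xD357.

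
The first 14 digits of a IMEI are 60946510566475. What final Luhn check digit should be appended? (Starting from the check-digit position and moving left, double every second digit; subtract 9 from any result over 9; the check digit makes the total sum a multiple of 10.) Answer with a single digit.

9

Partial digits right→left: 5 7 4 6 6 5 0 1 5 6 4 9 0 6
Double every second digit counting from the check-digit position (so the 1st, 3rd, 5th, ... of the partial from the right).
  doubled (with −9 where >9): 1 8 3 0 1 8 0 → sum 21
  kept as-is: 7 6 5 1 6 9 6 → sum 40
Total = 21 + 40 = 61.
Check digit = (10 − (61 mod 10)) mod 10 = 9.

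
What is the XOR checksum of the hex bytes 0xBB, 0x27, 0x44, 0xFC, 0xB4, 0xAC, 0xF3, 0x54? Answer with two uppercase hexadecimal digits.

XOR the bytes together:
  start with 0xBB
  0xBB ⊕ 0x27 = 0x9C
  0x9C ⊕ 0x44 = 0xD8
  0xD8 ⊕ 0xFC = 0x24
  0x24 ⊕ 0xB4 = 0x90
  0x90 ⊕ 0xAC = 0x3C
  0x3C ⊕ 0xF3 = 0xCF
  0xCF ⊕ 0x54 = 0x9B

9B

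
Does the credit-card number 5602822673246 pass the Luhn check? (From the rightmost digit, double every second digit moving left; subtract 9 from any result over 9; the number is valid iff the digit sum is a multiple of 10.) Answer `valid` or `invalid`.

From the right, keep odd positions and double even positions (subtract 9 from any doubled value over 9):
  doubled (positions 2,4,...): 8 6 3 4 4 3 → sum 28
  kept (positions 1,3,...): 6 2 7 2 8 0 5 → sum 30
Total = 58.
58 mod 10 = 8, so the number is invalid.

invalid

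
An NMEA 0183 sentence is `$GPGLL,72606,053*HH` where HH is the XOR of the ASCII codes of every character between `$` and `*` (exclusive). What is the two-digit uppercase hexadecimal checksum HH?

XOR the ASCII codes of the payload characters:
  'G' = 0x47 → acc = 0x47
  'P' = 0x50 → acc = 0x17
  'G' = 0x47 → acc = 0x50
  'L' = 0x4C → acc = 0x1C
  'L' = 0x4C → acc = 0x50
  ',' = 0x2C → acc = 0x7C
  '7' = 0x37 → acc = 0x4B
  '2' = 0x32 → acc = 0x79
  '6' = 0x36 → acc = 0x4F
  '0' = 0x30 → acc = 0x7F
  '6' = 0x36 → acc = 0x49
  ',' = 0x2C → acc = 0x65
  '0' = 0x30 → acc = 0x55
  '5' = 0x35 → acc = 0x60
  '3' = 0x33 → acc = 0x53
Checksum = 0x53.

53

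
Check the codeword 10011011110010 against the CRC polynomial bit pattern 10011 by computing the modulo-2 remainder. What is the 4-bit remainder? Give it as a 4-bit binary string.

Modulo-2 division of 10011011110010 by 10011:
  pos 0: 10011 XOR 10011 = 00000
  pos 6: 11110 XOR 10011 = 01101
  pos 7: 11010 XOR 10011 = 01001
  pos 8: 10011 XOR 10011 = 00000
Remainder = 0000 (zero — the frame passes the CRC check).

0000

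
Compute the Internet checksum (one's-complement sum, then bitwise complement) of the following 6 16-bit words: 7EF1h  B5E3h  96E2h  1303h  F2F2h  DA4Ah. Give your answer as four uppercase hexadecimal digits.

One's-complement addition (fold any carry out of bit 15 back into bit 0):
  0x7EF1 + 0xB5E3 = 0x134D4 → wrap carry → 0x34D5
  0x34D5 + 0x96E2 = 0x0CBB7
  0xCBB7 + 0x1303 = 0x0DEBA
  0xDEBA + 0xF2F2 = 0x1D1AC → wrap carry → 0xD1AD
  0xD1AD + 0xDA4A = 0x1ABF7 → wrap carry → 0xABF8
One's-complement sum = 0xABF8.
Checksum = ~0xABF8 & 0xFFFF = 0x5407.

5407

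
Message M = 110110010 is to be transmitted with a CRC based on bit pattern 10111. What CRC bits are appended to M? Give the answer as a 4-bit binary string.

0001

Append 4 zeros: 1101100100000. Divide by 10111 (XOR where the leading bit is 1):
  pos 0: 11011 XOR 10111 = 01100
  pos 1: 11000 XOR 10111 = 01111
  pos 2: 11110 XOR 10111 = 01001
  pos 3: 10011 XOR 10111 = 00100
  pos 5: 10000 XOR 10111 = 00111
  pos 7: 11100 XOR 10111 = 01011
  pos 8: 10110 XOR 10111 = 00001
Remainder (last 4 bits) = 0001. This is the CRC / FCS.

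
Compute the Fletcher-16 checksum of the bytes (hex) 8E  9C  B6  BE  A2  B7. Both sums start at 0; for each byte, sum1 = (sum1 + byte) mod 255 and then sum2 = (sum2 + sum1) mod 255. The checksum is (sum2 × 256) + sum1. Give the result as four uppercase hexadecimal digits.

7AFA

Running sums (mod 255):
  after byte 0 (8E): sum1=142, sum2=142
  after byte 1 (9C): sum1=43, sum2=185
  after byte 2 (B6): sum1=225, sum2=155
  after byte 3 (BE): sum1=160, sum2=60
  after byte 4 (A2): sum1=67, sum2=127
  after byte 5 (B7): sum1=250, sum2=122
Checksum = sum2·256 + sum1 = 122·256 + 250 = 31482 = 0x7AFA.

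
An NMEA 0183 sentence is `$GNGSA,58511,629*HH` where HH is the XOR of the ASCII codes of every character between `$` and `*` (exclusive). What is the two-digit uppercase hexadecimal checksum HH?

XOR the ASCII codes of the payload characters:
  'G' = 0x47 → acc = 0x47
  'N' = 0x4E → acc = 0x09
  'G' = 0x47 → acc = 0x4E
  'S' = 0x53 → acc = 0x1D
  'A' = 0x41 → acc = 0x5C
  ',' = 0x2C → acc = 0x70
  '5' = 0x35 → acc = 0x45
  '8' = 0x38 → acc = 0x7D
  '5' = 0x35 → acc = 0x48
  '1' = 0x31 → acc = 0x79
  '1' = 0x31 → acc = 0x48
  ',' = 0x2C → acc = 0x64
  '6' = 0x36 → acc = 0x52
  '2' = 0x32 → acc = 0x60
  '9' = 0x39 → acc = 0x59
Checksum = 0x59.

59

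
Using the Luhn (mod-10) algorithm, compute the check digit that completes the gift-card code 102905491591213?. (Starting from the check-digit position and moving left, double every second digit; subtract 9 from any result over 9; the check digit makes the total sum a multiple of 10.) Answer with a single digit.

Partial digits right→left: 3 1 2 1 9 5 1 9 4 5 0 9 2 0 1
Double every second digit counting from the check-digit position (so the 1st, 3rd, 5th, ... of the partial from the right).
  doubled (with −9 where >9): 6 4 9 2 8 0 4 2 → sum 35
  kept as-is: 1 1 5 9 5 9 0 → sum 30
Total = 35 + 30 = 65.
Check digit = (10 − (65 mod 10)) mod 10 = 5.

5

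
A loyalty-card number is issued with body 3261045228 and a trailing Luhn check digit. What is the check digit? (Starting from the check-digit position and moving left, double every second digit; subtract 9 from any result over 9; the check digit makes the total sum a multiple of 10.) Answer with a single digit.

Partial digits right→left: 8 2 2 5 4 0 1 6 2 3
Double every second digit counting from the check-digit position (so the 1st, 3rd, 5th, ... of the partial from the right).
  doubled (with −9 where >9): 7 4 8 2 4 → sum 25
  kept as-is: 2 5 0 6 3 → sum 16
Total = 25 + 16 = 41.
Check digit = (10 − (41 mod 10)) mod 10 = 9.

9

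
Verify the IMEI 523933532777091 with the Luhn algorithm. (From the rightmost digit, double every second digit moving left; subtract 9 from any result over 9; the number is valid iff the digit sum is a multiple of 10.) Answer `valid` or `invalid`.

valid

From the right, keep odd positions and double even positions (subtract 9 from any doubled value over 9):
  doubled (positions 2,4,...): 9 5 5 6 6 9 4 → sum 44
  kept (positions 1,3,...): 1 0 7 2 5 3 3 5 → sum 26
Total = 70.
70 mod 10 = 0, so the number is valid.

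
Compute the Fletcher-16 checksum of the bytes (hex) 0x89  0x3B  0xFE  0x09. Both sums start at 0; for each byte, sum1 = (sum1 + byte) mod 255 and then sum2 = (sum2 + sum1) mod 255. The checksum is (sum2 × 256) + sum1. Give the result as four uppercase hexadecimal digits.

Running sums (mod 255):
  after byte 0 (0x89): sum1=137, sum2=137
  after byte 1 (0x3B): sum1=196, sum2=78
  after byte 2 (0xFE): sum1=195, sum2=18
  after byte 3 (0x09): sum1=204, sum2=222
Checksum = sum2·256 + sum1 = 222·256 + 204 = 57036 = 0xDECC.

DECC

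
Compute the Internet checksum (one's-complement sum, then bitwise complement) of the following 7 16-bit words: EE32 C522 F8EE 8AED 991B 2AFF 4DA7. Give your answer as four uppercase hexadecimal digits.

One's-complement addition (fold any carry out of bit 15 back into bit 0):
  0xEE32 + 0xC522 = 0x1B354 → wrap carry → 0xB355
  0xB355 + 0xF8EE = 0x1AC43 → wrap carry → 0xAC44
  0xAC44 + 0x8AED = 0x13731 → wrap carry → 0x3732
  0x3732 + 0x991B = 0x0D04D
  0xD04D + 0x2AFF = 0x0FB4C
  0xFB4C + 0x4DA7 = 0x148F3 → wrap carry → 0x48F4
One's-complement sum = 0x48F4.
Checksum = ~0x48F4 & 0xFFFF = 0xB70B.

B70B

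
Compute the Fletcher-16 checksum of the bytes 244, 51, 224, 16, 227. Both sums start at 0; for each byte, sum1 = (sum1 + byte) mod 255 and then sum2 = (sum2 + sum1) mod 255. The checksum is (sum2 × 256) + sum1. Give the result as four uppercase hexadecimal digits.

3CFC

Running sums (mod 255):
  after byte 0 (244): sum1=244, sum2=244
  after byte 1 (51): sum1=40, sum2=29
  after byte 2 (224): sum1=9, sum2=38
  after byte 3 (16): sum1=25, sum2=63
  after byte 4 (227): sum1=252, sum2=60
Checksum = sum2·256 + sum1 = 60·256 + 252 = 15612 = 0x3CFC.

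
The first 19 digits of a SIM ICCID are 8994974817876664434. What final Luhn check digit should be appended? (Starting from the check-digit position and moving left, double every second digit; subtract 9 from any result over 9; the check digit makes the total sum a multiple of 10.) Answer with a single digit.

1

Partial digits right→left: 4 3 4 4 6 6 6 7 8 7 1 8 4 7 9 4 9 9 8
Double every second digit counting from the check-digit position (so the 1st, 3rd, 5th, ... of the partial from the right).
  doubled (with −9 where >9): 8 8 3 3 7 2 8 9 9 7 → sum 64
  kept as-is: 3 4 6 7 7 8 7 4 9 → sum 55
Total = 64 + 55 = 119.
Check digit = (10 − (119 mod 10)) mod 10 = 1.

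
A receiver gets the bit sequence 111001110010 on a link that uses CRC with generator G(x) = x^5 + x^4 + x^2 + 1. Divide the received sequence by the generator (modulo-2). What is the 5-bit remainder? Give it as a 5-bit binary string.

Modulo-2 division of 111001110010 by 110101:
  pos 0: 111001 XOR 110101 = 001100
  pos 2: 110011 XOR 110101 = 000110
  pos 5: 110001 XOR 110101 = 000100
Remainder = 01000 (nonzero — an error is detected).

01000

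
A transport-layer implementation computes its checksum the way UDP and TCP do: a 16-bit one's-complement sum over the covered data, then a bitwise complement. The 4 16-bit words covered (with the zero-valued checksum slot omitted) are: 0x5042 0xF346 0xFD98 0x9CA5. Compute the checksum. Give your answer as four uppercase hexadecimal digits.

One's-complement addition (fold any carry out of bit 15 back into bit 0):
  0x5042 + 0xF346 = 0x14388 → wrap carry → 0x4389
  0x4389 + 0xFD98 = 0x14121 → wrap carry → 0x4122
  0x4122 + 0x9CA5 = 0x0DDC7
One's-complement sum = 0xDDC7.
Checksum = ~0xDDC7 & 0xFFFF = 0x2238.

2238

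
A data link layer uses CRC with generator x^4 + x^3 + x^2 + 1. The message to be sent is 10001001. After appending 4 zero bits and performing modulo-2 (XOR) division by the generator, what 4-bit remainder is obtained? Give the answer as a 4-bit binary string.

Append 4 zeros: 100010010000. Divide by 11101 (XOR where the leading bit is 1):
  pos 0: 10001 XOR 11101 = 01100
  pos 1: 11000 XOR 11101 = 00101
  pos 3: 10101 XOR 11101 = 01000
  pos 4: 10000 XOR 11101 = 01101
  pos 5: 11010 XOR 11101 = 00111
  pos 7: 11100 XOR 11101 = 00001
Remainder (last 4 bits) = 0001. This is the CRC / FCS.

0001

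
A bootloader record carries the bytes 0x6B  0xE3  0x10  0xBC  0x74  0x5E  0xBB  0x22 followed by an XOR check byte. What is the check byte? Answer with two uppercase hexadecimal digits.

97

XOR the bytes together:
  start with 0x6B
  0x6B ⊕ 0xE3 = 0x88
  0x88 ⊕ 0x10 = 0x98
  0x98 ⊕ 0xBC = 0x24
  0x24 ⊕ 0x74 = 0x50
  0x50 ⊕ 0x5E = 0x0E
  0x0E ⊕ 0xBB = 0xB5
  0xB5 ⊕ 0x22 = 0x97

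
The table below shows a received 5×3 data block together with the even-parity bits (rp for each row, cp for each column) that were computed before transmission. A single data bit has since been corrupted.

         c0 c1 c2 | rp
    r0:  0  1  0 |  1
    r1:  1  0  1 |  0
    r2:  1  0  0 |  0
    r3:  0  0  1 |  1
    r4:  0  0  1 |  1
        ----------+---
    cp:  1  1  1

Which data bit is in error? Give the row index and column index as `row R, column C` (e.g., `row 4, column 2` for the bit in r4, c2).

row 2, column 0

Recompute each row's even parity and compare to rp:
  r0: data parity 1, sent rp 1 → ok
  r1: data parity 0, sent rp 0 → ok
  r2: data parity 1, sent rp 0 → mismatch
  r3: data parity 1, sent rp 1 → ok
  r4: data parity 1, sent rp 1 → ok
Recompute each column's even parity and compare to cp:
  c0: data parity 0, sent cp 1 → mismatch
  c1: data parity 1, sent cp 1 → ok
  c2: data parity 1, sent cp 1 → ok
Exactly one row (r2) and one column (c0) fail → the flipped bit is at their intersection.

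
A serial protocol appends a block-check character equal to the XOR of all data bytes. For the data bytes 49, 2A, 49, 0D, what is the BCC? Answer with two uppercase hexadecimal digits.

27

XOR the bytes together:
  start with 0x49
  0x49 ⊕ 0x2A = 0x63
  0x63 ⊕ 0x49 = 0x2A
  0x2A ⊕ 0x0D = 0x27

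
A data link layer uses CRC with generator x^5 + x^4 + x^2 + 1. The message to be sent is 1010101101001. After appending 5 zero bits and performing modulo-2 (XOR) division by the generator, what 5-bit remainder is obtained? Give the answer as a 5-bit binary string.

00010

Append 5 zeros: 101010110100100000. Divide by 110101 (XOR where the leading bit is 1):
  pos 0: 101010 XOR 110101 = 011111
  pos 1: 111111 XOR 110101 = 001010
  pos 3: 101010 XOR 110101 = 011111
  pos 4: 111111 XOR 110101 = 001010
  pos 6: 101000 XOR 110101 = 011101
  pos 7: 111011 XOR 110101 = 001110
  pos 9: 111000 XOR 110101 = 001101
  pos 11: 110100 XOR 110101 = 000001
Remainder (last 5 bits) = 00010. This is the CRC / FCS.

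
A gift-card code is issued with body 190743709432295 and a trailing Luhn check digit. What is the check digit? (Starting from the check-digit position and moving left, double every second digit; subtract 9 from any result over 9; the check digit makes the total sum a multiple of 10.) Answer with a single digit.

Partial digits right→left: 5 9 2 2 3 4 9 0 7 3 4 7 0 9 1
Double every second digit counting from the check-digit position (so the 1st, 3rd, 5th, ... of the partial from the right).
  doubled (with −9 where >9): 1 4 6 9 5 8 0 2 → sum 35
  kept as-is: 9 2 4 0 3 7 9 → sum 34
Total = 35 + 34 = 69.
Check digit = (10 − (69 mod 10)) mod 10 = 1.

1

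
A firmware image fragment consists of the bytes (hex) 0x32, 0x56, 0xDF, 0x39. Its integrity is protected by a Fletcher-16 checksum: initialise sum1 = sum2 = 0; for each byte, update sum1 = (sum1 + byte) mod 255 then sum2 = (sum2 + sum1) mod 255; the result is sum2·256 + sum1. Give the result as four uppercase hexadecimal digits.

C4A1

Running sums (mod 255):
  after byte 0 (0x32): sum1=50, sum2=50
  after byte 1 (0x56): sum1=136, sum2=186
  after byte 2 (0xDF): sum1=104, sum2=35
  after byte 3 (0x39): sum1=161, sum2=196
Checksum = sum2·256 + sum1 = 196·256 + 161 = 50337 = 0xC4A1.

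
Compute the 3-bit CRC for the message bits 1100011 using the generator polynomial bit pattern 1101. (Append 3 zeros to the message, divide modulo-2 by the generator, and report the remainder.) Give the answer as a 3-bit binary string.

Append 3 zeros: 1100011000. Divide by 1101 (XOR where the leading bit is 1):
  pos 0: 1100 XOR 1101 = 0001
  pos 3: 1011 XOR 1101 = 0110
  pos 4: 1100 XOR 1101 = 0001
Remainder (last 3 bits) = 100. This is the CRC / FCS.

100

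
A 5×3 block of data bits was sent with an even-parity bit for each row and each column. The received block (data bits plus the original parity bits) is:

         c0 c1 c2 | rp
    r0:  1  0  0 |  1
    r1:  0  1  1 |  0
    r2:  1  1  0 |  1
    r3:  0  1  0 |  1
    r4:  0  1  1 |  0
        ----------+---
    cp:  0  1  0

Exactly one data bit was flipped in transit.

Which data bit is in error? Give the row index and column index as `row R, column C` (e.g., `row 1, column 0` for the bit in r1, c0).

Recompute each row's even parity and compare to rp:
  r0: data parity 1, sent rp 1 → ok
  r1: data parity 0, sent rp 0 → ok
  r2: data parity 0, sent rp 1 → mismatch
  r3: data parity 1, sent rp 1 → ok
  r4: data parity 0, sent rp 0 → ok
Recompute each column's even parity and compare to cp:
  c0: data parity 0, sent cp 0 → ok
  c1: data parity 0, sent cp 1 → mismatch
  c2: data parity 0, sent cp 0 → ok
Exactly one row (r2) and one column (c1) fail → the flipped bit is at their intersection.

row 2, column 1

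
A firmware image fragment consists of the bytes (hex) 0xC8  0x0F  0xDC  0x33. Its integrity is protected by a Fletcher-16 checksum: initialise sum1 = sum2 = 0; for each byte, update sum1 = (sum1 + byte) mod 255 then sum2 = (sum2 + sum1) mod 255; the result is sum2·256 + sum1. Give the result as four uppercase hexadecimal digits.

Running sums (mod 255):
  after byte 0 (0xC8): sum1=200, sum2=200
  after byte 1 (0x0F): sum1=215, sum2=160
  after byte 2 (0xDC): sum1=180, sum2=85
  after byte 3 (0x33): sum1=231, sum2=61
Checksum = sum2·256 + sum1 = 61·256 + 231 = 15847 = 0x3DE7.

3DE7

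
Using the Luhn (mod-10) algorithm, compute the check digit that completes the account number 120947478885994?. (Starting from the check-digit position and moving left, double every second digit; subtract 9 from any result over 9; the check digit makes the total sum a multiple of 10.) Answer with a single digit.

4

Partial digits right→left: 4 9 9 5 8 8 8 7 4 7 4 9 0 2 1
Double every second digit counting from the check-digit position (so the 1st, 3rd, 5th, ... of the partial from the right).
  doubled (with −9 where >9): 8 9 7 7 8 8 0 2 → sum 49
  kept as-is: 9 5 8 7 7 9 2 → sum 47
Total = 49 + 47 = 96.
Check digit = (10 − (96 mod 10)) mod 10 = 4.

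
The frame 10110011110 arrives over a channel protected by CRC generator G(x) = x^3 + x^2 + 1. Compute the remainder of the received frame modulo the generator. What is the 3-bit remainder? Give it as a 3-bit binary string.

Modulo-2 division of 10110011110 by 1101:
  pos 0: 1011 XOR 1101 = 0110
  pos 1: 1100 XOR 1101 = 0001
  pos 4: 1011 XOR 1101 = 0110
  pos 5: 1101 XOR 1101 = 0000
Remainder = 010 (nonzero — an error is detected).

010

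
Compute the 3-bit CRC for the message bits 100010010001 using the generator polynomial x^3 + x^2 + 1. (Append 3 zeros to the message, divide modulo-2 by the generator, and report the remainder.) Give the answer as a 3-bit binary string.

Append 3 zeros: 100010010001000. Divide by 1101 (XOR where the leading bit is 1):
  pos 0: 1000 XOR 1101 = 0101
  pos 1: 1011 XOR 1101 = 0110
  pos 2: 1100 XOR 1101 = 0001
  pos 5: 1010 XOR 1101 = 0111
  pos 6: 1110 XOR 1101 = 0011
  pos 8: 1101 XOR 1101 = 0000
Remainder (last 3 bits) = 000. This is the CRC / FCS.

000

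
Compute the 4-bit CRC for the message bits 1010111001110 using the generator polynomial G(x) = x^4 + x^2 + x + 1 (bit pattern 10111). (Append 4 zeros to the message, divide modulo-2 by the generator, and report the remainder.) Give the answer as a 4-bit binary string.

Append 4 zeros: 10101110011100000. Divide by 10111 (XOR where the leading bit is 1):
  pos 0: 10101 XOR 10111 = 00010
  pos 3: 10110 XOR 10111 = 00001
  pos 7: 10111 XOR 10111 = 00000
Remainder (last 4 bits) = 0000. This is the CRC / FCS.

0000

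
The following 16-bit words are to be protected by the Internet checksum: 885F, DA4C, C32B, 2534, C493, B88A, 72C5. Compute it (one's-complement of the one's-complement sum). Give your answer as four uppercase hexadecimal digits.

One's-complement addition (fold any carry out of bit 15 back into bit 0):
  0x885F + 0xDA4C = 0x162AB → wrap carry → 0x62AC
  0x62AC + 0xC32B = 0x125D7 → wrap carry → 0x25D8
  0x25D8 + 0x2534 = 0x04B0C
  0x4B0C + 0xC493 = 0x10F9F → wrap carry → 0x0FA0
  0x0FA0 + 0xB88A = 0x0C82A
  0xC82A + 0x72C5 = 0x13AEF → wrap carry → 0x3AF0
One's-complement sum = 0x3AF0.
Checksum = ~0x3AF0 & 0xFFFF = 0xC50F.

C50F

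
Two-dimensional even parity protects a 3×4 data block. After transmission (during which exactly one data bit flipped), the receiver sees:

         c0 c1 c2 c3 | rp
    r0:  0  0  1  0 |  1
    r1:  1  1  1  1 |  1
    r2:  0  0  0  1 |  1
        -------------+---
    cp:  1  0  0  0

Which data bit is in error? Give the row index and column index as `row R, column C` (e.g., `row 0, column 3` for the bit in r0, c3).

row 1, column 1

Recompute each row's even parity and compare to rp:
  r0: data parity 1, sent rp 1 → ok
  r1: data parity 0, sent rp 1 → mismatch
  r2: data parity 1, sent rp 1 → ok
Recompute each column's even parity and compare to cp:
  c0: data parity 1, sent cp 1 → ok
  c1: data parity 1, sent cp 0 → mismatch
  c2: data parity 0, sent cp 0 → ok
  c3: data parity 0, sent cp 0 → ok
Exactly one row (r1) and one column (c1) fail → the flipped bit is at their intersection.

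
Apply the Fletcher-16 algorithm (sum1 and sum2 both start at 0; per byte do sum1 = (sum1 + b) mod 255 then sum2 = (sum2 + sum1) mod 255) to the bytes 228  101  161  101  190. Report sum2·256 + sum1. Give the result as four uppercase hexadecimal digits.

7C10

Running sums (mod 255):
  after byte 0 (228): sum1=228, sum2=228
  after byte 1 (101): sum1=74, sum2=47
  after byte 2 (161): sum1=235, sum2=27
  after byte 3 (101): sum1=81, sum2=108
  after byte 4 (190): sum1=16, sum2=124
Checksum = sum2·256 + sum1 = 124·256 + 16 = 31760 = 0x7C10.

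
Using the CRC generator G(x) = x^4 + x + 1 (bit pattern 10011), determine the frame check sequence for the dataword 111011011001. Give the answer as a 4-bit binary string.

0001

Append 4 zeros: 1110110110010000. Divide by 10011 (XOR where the leading bit is 1):
  pos 0: 11101 XOR 10011 = 01110
  pos 1: 11101 XOR 10011 = 01110
  pos 2: 11100 XOR 10011 = 01111
  pos 3: 11111 XOR 10011 = 01100
  pos 4: 11001 XOR 10011 = 01010
  pos 5: 10100 XOR 10011 = 00111
  pos 7: 11101 XOR 10011 = 01110
  pos 8: 11100 XOR 10011 = 01111
  pos 9: 11110 XOR 10011 = 01101
  pos 10: 11010 XOR 10011 = 01001
  pos 11: 10010 XOR 10011 = 00001
Remainder (last 4 bits) = 0001. This is the CRC / FCS.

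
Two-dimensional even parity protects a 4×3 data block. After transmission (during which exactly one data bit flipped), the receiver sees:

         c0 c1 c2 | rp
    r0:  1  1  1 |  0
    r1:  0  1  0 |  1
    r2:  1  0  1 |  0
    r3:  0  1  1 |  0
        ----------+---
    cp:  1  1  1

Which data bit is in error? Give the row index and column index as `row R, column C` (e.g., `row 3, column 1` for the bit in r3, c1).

row 0, column 0

Recompute each row's even parity and compare to rp:
  r0: data parity 1, sent rp 0 → mismatch
  r1: data parity 1, sent rp 1 → ok
  r2: data parity 0, sent rp 0 → ok
  r3: data parity 0, sent rp 0 → ok
Recompute each column's even parity and compare to cp:
  c0: data parity 0, sent cp 1 → mismatch
  c1: data parity 1, sent cp 1 → ok
  c2: data parity 1, sent cp 1 → ok
Exactly one row (r0) and one column (c0) fail → the flipped bit is at their intersection.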